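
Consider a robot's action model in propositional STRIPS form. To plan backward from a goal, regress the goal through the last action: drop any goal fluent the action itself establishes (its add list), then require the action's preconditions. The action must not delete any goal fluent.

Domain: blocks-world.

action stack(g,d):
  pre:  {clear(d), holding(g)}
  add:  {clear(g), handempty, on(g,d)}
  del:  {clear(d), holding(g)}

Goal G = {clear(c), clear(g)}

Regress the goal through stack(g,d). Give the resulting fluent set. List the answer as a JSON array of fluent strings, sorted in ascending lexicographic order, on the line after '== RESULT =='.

Regress:
  G ∩ del = {}  (empty — regression defined)
  G \ add = {clear(c), clear(g)} \ {clear(g), handempty, on(g,d)} = {clear(c)}
  ∪ pre   = {clear(c)} ∪ {clear(d), holding(g)}
          = {clear(c), clear(d), holding(g)}

== RESULT ==
["clear(c)", "clear(d)", "holding(g)"]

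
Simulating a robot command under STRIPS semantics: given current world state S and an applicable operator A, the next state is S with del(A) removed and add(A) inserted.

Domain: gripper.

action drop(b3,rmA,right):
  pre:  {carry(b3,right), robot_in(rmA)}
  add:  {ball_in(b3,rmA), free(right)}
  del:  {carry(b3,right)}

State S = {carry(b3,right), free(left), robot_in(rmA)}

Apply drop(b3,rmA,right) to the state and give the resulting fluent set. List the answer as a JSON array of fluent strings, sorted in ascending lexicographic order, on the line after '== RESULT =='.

Compute (S \ del) ∪ add:
  pre ⊆ S: {carry(b3,right), robot_in(rmA)} ⊆ S  — applicable
  S \ del = {free(left), robot_in(rmA)}
  ∪ add   = {ball_in(b3,rmA), free(left), free(right), robot_in(rmA)}

== RESULT ==
["ball_in(b3,rmA)", "free(left)", "free(right)", "robot_in(rmA)"]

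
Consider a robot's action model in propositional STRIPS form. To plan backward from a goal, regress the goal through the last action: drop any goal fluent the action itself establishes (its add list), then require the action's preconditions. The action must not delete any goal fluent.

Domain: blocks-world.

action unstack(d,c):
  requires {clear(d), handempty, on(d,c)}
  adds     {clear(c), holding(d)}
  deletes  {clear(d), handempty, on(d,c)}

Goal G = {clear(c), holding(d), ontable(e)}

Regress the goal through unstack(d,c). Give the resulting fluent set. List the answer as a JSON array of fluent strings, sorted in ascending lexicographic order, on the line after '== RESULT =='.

Regress:
  G ∩ del = {}  (empty — regression defined)
  G \ add = {clear(c), holding(d), ontable(e)} \ {clear(c), holding(d)} = {ontable(e)}
  ∪ pre   = {ontable(e)} ∪ {clear(d), handempty, on(d,c)}
          = {clear(d), handempty, on(d,c), ontable(e)}

== RESULT ==
["clear(d)", "handempty", "on(d,c)", "ontable(e)"]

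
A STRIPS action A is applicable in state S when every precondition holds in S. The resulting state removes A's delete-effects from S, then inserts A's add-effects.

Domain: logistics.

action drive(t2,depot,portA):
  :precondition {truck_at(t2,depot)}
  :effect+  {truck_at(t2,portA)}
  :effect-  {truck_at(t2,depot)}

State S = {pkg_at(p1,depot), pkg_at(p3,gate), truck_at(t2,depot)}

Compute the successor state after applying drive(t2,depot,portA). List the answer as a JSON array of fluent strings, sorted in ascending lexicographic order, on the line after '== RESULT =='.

Progress:
  pre ⊆ S: {truck_at(t2,depot)} ⊆ S  — applicable
  S \ del = {pkg_at(p1,depot), pkg_at(p3,gate)}
  ∪ add   = {pkg_at(p1,depot), pkg_at(p3,gate), truck_at(t2,portA)}

== RESULT ==
["pkg_at(p1,depot)", "pkg_at(p3,gate)", "truck_at(t2,portA)"]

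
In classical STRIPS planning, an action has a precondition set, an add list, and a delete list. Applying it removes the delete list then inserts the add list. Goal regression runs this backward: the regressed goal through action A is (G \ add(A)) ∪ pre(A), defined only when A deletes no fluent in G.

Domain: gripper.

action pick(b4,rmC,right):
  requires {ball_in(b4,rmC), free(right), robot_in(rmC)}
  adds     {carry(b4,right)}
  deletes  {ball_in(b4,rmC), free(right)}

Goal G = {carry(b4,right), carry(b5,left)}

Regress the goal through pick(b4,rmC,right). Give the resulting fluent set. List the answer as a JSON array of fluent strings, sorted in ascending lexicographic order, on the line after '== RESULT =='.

Regress:
  G ∩ del = {}  (empty — regression defined)
  G \ add = {carry(b4,right), carry(b5,left)} \ {carry(b4,right)} = {carry(b5,left)}
  ∪ pre   = {carry(b5,left)} ∪ {ball_in(b4,rmC), free(right), robot_in(rmC)}
          = {ball_in(b4,rmC), carry(b5,left), free(right), robot_in(rmC)}

== RESULT ==
["ball_in(b4,rmC)", "carry(b5,left)", "free(right)", "robot_in(rmC)"]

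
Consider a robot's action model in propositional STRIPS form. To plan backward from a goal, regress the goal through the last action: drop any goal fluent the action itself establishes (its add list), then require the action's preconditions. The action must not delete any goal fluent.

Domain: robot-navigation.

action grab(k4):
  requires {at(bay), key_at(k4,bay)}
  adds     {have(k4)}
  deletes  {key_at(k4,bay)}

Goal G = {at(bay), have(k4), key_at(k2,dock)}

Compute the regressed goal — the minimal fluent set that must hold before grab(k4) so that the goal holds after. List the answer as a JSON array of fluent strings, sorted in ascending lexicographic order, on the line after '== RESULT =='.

Compute (G \ add) ∪ pre:
  G ∩ del = {}  (empty — regression defined)
  G \ add = {at(bay), have(k4), key_at(k2,dock)} \ {have(k4)} = {at(bay), key_at(k2,dock)}
  ∪ pre   = {at(bay), key_at(k2,dock)} ∪ {at(bay), key_at(k4,bay)}
          = {at(bay), key_at(k2,dock), key_at(k4,bay)}

== RESULT ==
["at(bay)", "key_at(k2,dock)", "key_at(k4,bay)"]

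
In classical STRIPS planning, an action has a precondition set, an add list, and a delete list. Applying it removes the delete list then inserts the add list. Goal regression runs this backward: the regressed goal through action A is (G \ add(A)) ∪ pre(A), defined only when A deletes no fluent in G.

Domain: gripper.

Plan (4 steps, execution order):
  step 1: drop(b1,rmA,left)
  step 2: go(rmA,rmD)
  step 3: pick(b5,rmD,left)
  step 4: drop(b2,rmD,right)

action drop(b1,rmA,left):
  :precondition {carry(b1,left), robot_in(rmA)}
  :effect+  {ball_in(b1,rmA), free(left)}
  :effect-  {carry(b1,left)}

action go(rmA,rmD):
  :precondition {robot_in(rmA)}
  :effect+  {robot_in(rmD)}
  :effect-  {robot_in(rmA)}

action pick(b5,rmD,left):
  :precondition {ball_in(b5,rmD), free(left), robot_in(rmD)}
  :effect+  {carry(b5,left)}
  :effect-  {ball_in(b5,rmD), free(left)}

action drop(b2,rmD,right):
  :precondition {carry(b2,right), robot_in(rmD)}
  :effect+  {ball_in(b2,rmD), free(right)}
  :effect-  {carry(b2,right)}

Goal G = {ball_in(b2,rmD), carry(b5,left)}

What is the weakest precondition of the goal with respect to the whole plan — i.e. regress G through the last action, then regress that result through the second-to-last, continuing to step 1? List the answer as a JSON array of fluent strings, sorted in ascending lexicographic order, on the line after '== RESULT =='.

Work backward from the goal:
  through step 4 (drop(b2,rmD,right)): drop {ball_in(b2,rmD)}, keep {carry(b5,left)}, require {carry(b2,right), robot_in(rmD)}
    → {carry(b2,right), carry(b5,left), robot_in(rmD)}
  through step 3 (pick(b5,rmD,left)): drop {carry(b5,left)}, keep {carry(b2,right), robot_in(rmD)}, require {ball_in(b5,rmD), free(left), robot_in(rmD)}
    → {ball_in(b5,rmD), carry(b2,right), free(left), robot_in(rmD)}
  through step 2 (go(rmA,rmD)): drop {robot_in(rmD)}, keep {ball_in(b5,rmD), carry(b2,right), free(left)}, require {robot_in(rmA)}
    → {ball_in(b5,rmD), carry(b2,right), free(left), robot_in(rmA)}
  through step 1 (drop(b1,rmA,left)): drop {free(left)}, keep {ball_in(b5,rmD), carry(b2,right), robot_in(rmA)}, require {carry(b1,left), robot_in(rmA)}
    → {ball_in(b5,rmD), carry(b1,left), carry(b2,right), robot_in(rmA)}

== RESULT ==
["ball_in(b5,rmD)", "carry(b1,left)", "carry(b2,right)", "robot_in(rmA)"]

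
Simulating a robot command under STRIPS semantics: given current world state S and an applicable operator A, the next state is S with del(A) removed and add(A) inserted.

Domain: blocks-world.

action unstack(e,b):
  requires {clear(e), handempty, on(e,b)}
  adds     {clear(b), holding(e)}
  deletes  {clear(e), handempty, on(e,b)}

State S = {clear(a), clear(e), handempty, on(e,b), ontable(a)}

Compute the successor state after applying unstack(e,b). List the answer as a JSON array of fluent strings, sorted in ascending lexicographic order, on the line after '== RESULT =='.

Compute (S \ del) ∪ add:
  pre ⊆ S: {clear(e), handempty, on(e,b)} ⊆ S  — applicable
  S \ del = {clear(a), ontable(a)}
  ∪ add   = {clear(a), clear(b), holding(e), ontable(a)}

== RESULT ==
["clear(a)", "clear(b)", "holding(e)", "ontable(a)"]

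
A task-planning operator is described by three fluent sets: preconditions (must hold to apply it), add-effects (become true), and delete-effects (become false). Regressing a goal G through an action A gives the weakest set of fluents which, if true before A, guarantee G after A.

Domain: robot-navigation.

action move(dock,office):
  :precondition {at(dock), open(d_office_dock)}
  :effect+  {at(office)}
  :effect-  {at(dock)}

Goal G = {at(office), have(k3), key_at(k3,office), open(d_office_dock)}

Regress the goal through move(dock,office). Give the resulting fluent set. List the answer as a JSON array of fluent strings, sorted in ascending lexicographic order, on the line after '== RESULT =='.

Compute (G \ add) ∪ pre:
  G ∩ del = {}  (empty — regression defined)
  G \ add = {at(office), have(k3), key_at(k3,office), open(d_office_dock)} \ {at(office)} = {have(k3), key_at(k3,office), open(d_office_dock)}
  ∪ pre   = {have(k3), key_at(k3,office), open(d_office_dock)} ∪ {at(dock), open(d_office_dock)}
          = {at(dock), have(k3), key_at(k3,office), open(d_office_dock)}

== RESULT ==
["at(dock)", "have(k3)", "key_at(k3,office)", "open(d_office_dock)"]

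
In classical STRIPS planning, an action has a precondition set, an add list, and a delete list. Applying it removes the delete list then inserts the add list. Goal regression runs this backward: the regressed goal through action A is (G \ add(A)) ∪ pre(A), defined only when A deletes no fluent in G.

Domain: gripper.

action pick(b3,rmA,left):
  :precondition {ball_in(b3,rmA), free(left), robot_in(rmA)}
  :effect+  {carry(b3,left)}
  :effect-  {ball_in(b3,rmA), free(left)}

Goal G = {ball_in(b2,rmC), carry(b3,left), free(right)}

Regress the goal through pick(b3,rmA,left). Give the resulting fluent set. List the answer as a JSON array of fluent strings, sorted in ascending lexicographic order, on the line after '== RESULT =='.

Compute (G \ add) ∪ pre:
  G ∩ del = {}  (empty — regression defined)
  G \ add = {ball_in(b2,rmC), carry(b3,left), free(right)} \ {carry(b3,left)} = {ball_in(b2,rmC), free(right)}
  ∪ pre   = {ball_in(b2,rmC), free(right)} ∪ {ball_in(b3,rmA), free(left), robot_in(rmA)}
          = {ball_in(b2,rmC), ball_in(b3,rmA), free(left), free(right), robot_in(rmA)}

== RESULT ==
["ball_in(b2,rmC)", "ball_in(b3,rmA)", "free(left)", "free(right)", "robot_in(rmA)"]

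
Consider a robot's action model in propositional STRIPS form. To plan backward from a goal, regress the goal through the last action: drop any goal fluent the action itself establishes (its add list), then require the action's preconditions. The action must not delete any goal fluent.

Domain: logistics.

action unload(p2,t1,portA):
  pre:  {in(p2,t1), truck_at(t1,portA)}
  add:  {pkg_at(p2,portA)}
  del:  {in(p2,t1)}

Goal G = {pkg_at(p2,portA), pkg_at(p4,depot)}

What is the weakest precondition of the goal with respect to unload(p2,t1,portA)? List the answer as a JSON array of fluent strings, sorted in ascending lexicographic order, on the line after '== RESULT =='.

Regress:
  G ∩ del = {}  (empty — regression defined)
  G \ add = {pkg_at(p2,portA), pkg_at(p4,depot)} \ {pkg_at(p2,portA)} = {pkg_at(p4,depot)}
  ∪ pre   = {pkg_at(p4,depot)} ∪ {in(p2,t1), truck_at(t1,portA)}
          = {in(p2,t1), pkg_at(p4,depot), truck_at(t1,portA)}

== RESULT ==
["in(p2,t1)", "pkg_at(p4,depot)", "truck_at(t1,portA)"]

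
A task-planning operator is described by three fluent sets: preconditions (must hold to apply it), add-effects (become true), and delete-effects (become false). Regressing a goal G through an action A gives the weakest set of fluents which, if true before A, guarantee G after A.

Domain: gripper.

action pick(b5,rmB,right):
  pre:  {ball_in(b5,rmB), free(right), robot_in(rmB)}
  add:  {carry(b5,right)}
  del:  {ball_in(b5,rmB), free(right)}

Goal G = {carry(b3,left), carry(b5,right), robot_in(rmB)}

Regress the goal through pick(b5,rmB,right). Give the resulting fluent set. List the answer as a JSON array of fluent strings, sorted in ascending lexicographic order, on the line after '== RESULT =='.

Regress:
  G ∩ del = {}  (empty — regression defined)
  G \ add = {carry(b3,left), carry(b5,right), robot_in(rmB)} \ {carry(b5,right)} = {carry(b3,left), robot_in(rmB)}
  ∪ pre   = {carry(b3,left), robot_in(rmB)} ∪ {ball_in(b5,rmB), free(right), robot_in(rmB)}
          = {ball_in(b5,rmB), carry(b3,left), free(right), robot_in(rmB)}

== RESULT ==
["ball_in(b5,rmB)", "carry(b3,left)", "free(right)", "robot_in(rmB)"]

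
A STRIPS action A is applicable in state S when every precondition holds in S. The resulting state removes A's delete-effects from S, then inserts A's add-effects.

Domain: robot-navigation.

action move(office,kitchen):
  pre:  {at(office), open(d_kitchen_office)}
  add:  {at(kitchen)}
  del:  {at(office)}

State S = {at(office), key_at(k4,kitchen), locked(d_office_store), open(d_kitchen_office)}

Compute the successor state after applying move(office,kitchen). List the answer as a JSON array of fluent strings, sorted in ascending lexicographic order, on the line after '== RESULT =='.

Progress:
  pre ⊆ S: {at(office), open(d_kitchen_office)} ⊆ S  — applicable
  S \ del = {key_at(k4,kitchen), locked(d_office_store), open(d_kitchen_office)}
  ∪ add   = {at(kitchen), key_at(k4,kitchen), locked(d_office_store), open(d_kitchen_office)}

== RESULT ==
["at(kitchen)", "key_at(k4,kitchen)", "locked(d_office_store)", "open(d_kitchen_office)"]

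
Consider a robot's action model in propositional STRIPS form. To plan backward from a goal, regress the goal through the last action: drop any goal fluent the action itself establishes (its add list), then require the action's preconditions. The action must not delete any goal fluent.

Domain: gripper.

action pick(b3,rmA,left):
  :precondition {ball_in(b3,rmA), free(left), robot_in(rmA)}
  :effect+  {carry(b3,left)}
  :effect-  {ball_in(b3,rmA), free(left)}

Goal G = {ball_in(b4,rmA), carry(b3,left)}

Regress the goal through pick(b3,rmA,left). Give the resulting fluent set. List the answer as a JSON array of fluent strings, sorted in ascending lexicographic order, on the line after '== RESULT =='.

Compute (G \ add) ∪ pre:
  G ∩ del = {}  (empty — regression defined)
  G \ add = {ball_in(b4,rmA), carry(b3,left)} \ {carry(b3,left)} = {ball_in(b4,rmA)}
  ∪ pre   = {ball_in(b4,rmA)} ∪ {ball_in(b3,rmA), free(left), robot_in(rmA)}
          = {ball_in(b3,rmA), ball_in(b4,rmA), free(left), robot_in(rmA)}

== RESULT ==
["ball_in(b3,rmA)", "ball_in(b4,rmA)", "free(left)", "robot_in(rmA)"]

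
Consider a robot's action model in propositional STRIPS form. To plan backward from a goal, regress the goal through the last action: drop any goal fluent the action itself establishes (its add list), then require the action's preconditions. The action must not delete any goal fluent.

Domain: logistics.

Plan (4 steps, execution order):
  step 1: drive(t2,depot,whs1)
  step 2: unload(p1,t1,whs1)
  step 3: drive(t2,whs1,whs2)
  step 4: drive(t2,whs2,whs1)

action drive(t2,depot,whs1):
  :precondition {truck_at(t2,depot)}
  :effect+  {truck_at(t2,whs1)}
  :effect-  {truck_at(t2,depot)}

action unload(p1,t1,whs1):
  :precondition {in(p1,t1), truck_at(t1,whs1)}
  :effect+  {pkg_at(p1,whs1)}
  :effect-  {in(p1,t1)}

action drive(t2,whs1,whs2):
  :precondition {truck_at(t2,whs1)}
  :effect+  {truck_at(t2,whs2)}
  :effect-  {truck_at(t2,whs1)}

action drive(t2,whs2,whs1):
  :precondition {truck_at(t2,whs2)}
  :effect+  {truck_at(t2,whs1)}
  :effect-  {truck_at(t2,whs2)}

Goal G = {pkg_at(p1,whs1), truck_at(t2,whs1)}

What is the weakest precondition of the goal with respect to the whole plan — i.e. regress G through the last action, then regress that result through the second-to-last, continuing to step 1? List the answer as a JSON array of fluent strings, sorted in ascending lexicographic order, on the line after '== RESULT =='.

Regress step by step:
  through step 4 (drive(t2,whs2,whs1)): drop {truck_at(t2,whs1)}, keep {pkg_at(p1,whs1)}, require {truck_at(t2,whs2)}
    → {pkg_at(p1,whs1), truck_at(t2,whs2)}
  through step 3 (drive(t2,whs1,whs2)): drop {truck_at(t2,whs2)}, keep {pkg_at(p1,whs1)}, require {truck_at(t2,whs1)}
    → {pkg_at(p1,whs1), truck_at(t2,whs1)}
  through step 2 (unload(p1,t1,whs1)): drop {pkg_at(p1,whs1)}, keep {truck_at(t2,whs1)}, require {in(p1,t1), truck_at(t1,whs1)}
    → {in(p1,t1), truck_at(t1,whs1), truck_at(t2,whs1)}
  through step 1 (drive(t2,depot,whs1)): drop {truck_at(t2,whs1)}, keep {in(p1,t1), truck_at(t1,whs1)}, require {truck_at(t2,depot)}
    → {in(p1,t1), truck_at(t1,whs1), truck_at(t2,depot)}

== RESULT ==
["in(p1,t1)", "truck_at(t1,whs1)", "truck_at(t2,depot)"]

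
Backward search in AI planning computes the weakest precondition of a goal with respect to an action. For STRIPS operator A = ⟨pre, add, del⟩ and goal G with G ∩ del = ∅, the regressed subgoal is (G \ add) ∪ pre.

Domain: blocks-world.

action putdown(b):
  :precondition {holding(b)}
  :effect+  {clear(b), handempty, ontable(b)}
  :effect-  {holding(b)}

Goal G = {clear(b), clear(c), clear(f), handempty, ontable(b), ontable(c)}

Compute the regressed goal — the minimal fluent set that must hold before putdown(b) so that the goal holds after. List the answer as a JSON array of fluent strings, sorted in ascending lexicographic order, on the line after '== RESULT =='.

Regress:
  G ∩ del = {}  (empty — regression defined)
  G \ add = {clear(b), clear(c), clear(f), handempty, ontable(b), ontable(c)} \ {clear(b), handempty, ontable(b)} = {clear(c), clear(f), ontable(c)}
  ∪ pre   = {clear(c), clear(f), ontable(c)} ∪ {holding(b)}
          = {clear(c), clear(f), holding(b), ontable(c)}

== RESULT ==
["clear(c)", "clear(f)", "holding(b)", "ontable(c)"]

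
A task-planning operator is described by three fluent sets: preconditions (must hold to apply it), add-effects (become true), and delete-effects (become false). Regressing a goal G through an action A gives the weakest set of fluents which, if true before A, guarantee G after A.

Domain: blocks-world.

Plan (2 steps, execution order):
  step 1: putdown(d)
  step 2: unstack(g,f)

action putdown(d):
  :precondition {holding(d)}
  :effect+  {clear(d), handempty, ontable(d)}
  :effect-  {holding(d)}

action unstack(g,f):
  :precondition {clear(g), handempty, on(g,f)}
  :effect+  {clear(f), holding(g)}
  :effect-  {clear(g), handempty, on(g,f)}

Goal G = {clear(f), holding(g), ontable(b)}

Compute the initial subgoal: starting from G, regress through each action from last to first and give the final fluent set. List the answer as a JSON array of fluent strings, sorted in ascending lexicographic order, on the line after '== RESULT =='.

Regress step by step:
  through step 2 (unstack(g,f)): drop {clear(f), holding(g)}, keep {ontable(b)}, require {clear(g), handempty, on(g,f)}
    → {clear(g), handempty, on(g,f), ontable(b)}
  through step 1 (putdown(d)): drop {handempty}, keep {clear(g), on(g,f), ontable(b)}, require {holding(d)}
    → {clear(g), holding(d), on(g,f), ontable(b)}

== RESULT ==
["clear(g)", "holding(d)", "on(g,f)", "ontable(b)"]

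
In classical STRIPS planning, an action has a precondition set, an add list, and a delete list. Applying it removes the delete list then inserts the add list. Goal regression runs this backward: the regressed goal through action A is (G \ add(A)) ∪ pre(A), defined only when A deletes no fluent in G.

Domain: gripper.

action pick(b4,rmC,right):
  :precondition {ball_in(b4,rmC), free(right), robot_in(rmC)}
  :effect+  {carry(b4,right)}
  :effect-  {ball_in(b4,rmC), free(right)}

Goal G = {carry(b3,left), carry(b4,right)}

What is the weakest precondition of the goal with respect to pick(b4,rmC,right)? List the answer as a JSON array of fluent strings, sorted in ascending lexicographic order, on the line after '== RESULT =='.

Regress:
  G ∩ del = {}  (empty — regression defined)
  G \ add = {carry(b3,left), carry(b4,right)} \ {carry(b4,right)} = {carry(b3,left)}
  ∪ pre   = {carry(b3,left)} ∪ {ball_in(b4,rmC), free(right), robot_in(rmC)}
          = {ball_in(b4,rmC), carry(b3,left), free(right), robot_in(rmC)}

== RESULT ==
["ball_in(b4,rmC)", "carry(b3,left)", "free(right)", "robot_in(rmC)"]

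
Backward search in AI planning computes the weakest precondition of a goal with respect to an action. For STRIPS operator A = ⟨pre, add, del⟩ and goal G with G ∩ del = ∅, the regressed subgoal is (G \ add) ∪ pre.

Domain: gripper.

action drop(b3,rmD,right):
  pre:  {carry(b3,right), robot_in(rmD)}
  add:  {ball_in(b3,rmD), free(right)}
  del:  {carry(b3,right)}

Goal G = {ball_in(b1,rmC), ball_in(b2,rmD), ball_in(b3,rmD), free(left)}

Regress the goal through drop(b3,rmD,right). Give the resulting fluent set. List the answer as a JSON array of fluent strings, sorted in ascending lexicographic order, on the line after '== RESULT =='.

Regress:
  G ∩ del = {}  (empty — regression defined)
  G \ add = {ball_in(b1,rmC), ball_in(b2,rmD), ball_in(b3,rmD), free(left)} \ {ball_in(b3,rmD), free(right)} = {ball_in(b1,rmC), ball_in(b2,rmD), free(left)}
  ∪ pre   = {ball_in(b1,rmC), ball_in(b2,rmD), free(left)} ∪ {carry(b3,right), robot_in(rmD)}
          = {ball_in(b1,rmC), ball_in(b2,rmD), carry(b3,right), free(left), robot_in(rmD)}

== RESULT ==
["ball_in(b1,rmC)", "ball_in(b2,rmD)", "carry(b3,right)", "free(left)", "robot_in(rmD)"]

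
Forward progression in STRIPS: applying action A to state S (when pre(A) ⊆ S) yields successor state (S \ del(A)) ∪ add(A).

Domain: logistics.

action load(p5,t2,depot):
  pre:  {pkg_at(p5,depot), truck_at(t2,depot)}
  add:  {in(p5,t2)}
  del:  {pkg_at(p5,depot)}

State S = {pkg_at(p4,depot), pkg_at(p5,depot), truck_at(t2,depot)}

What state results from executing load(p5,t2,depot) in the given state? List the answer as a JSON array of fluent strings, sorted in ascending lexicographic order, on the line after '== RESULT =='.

Progress:
  pre ⊆ S: {pkg_at(p5,depot), truck_at(t2,depot)} ⊆ S  — applicable
  S \ del = {pkg_at(p4,depot), truck_at(t2,depot)}
  ∪ add   = {in(p5,t2), pkg_at(p4,depot), truck_at(t2,depot)}

== RESULT ==
["in(p5,t2)", "pkg_at(p4,depot)", "truck_at(t2,depot)"]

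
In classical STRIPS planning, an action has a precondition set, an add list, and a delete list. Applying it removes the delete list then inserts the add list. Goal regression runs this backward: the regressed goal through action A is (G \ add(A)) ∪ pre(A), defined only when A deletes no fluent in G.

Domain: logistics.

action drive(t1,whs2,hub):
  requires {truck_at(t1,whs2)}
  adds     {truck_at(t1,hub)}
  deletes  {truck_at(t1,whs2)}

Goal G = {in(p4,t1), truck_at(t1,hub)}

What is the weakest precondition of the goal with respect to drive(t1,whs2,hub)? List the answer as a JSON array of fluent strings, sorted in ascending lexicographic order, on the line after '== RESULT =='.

Compute (G \ add) ∪ pre:
  G ∩ del = {}  (empty — regression defined)
  G \ add = {in(p4,t1), truck_at(t1,hub)} \ {truck_at(t1,hub)} = {in(p4,t1)}
  ∪ pre   = {in(p4,t1)} ∪ {truck_at(t1,whs2)}
          = {in(p4,t1), truck_at(t1,whs2)}

== RESULT ==
["in(p4,t1)", "truck_at(t1,whs2)"]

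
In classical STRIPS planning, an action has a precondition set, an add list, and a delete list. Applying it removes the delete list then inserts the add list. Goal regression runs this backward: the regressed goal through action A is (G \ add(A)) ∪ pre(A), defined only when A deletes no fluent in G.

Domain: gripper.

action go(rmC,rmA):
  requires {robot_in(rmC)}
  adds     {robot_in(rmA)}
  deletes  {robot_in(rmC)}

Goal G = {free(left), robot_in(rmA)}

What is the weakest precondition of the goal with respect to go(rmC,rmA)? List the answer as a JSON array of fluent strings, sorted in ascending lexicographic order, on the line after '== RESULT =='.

Compute (G \ add) ∪ pre:
  G ∩ del = {}  (empty — regression defined)
  G \ add = {free(left), robot_in(rmA)} \ {robot_in(rmA)} = {free(left)}
  ∪ pre   = {free(left)} ∪ {robot_in(rmC)}
          = {free(left), robot_in(rmC)}

== RESULT ==
["free(left)", "robot_in(rmC)"]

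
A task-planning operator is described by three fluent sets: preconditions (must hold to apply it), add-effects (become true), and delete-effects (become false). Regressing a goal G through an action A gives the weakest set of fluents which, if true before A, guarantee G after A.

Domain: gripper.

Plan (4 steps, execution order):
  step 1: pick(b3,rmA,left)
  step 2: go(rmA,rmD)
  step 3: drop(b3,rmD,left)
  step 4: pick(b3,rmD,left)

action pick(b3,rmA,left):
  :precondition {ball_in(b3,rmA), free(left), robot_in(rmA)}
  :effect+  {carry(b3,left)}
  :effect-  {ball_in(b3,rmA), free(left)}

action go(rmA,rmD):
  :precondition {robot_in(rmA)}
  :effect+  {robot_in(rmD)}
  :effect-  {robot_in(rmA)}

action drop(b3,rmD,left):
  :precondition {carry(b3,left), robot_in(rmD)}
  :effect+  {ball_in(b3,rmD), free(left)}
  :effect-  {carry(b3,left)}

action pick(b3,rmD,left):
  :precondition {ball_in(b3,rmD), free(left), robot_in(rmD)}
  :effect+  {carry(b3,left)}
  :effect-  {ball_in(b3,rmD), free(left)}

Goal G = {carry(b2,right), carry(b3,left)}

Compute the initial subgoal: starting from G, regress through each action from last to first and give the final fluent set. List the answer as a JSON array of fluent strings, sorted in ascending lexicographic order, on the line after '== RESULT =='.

Regress step by step:
  through step 4 (pick(b3,rmD,left)): drop {carry(b3,left)}, keep {carry(b2,right)}, require {ball_in(b3,rmD), free(left), robot_in(rmD)}
    → {ball_in(b3,rmD), carry(b2,right), free(left), robot_in(rmD)}
  through step 3 (drop(b3,rmD,left)): drop {ball_in(b3,rmD), free(left)}, keep {carry(b2,right), robot_in(rmD)}, require {carry(b3,left), robot_in(rmD)}
    → {carry(b2,right), carry(b3,left), robot_in(rmD)}
  through step 2 (go(rmA,rmD)): drop {robot_in(rmD)}, keep {carry(b2,right), carry(b3,left)}, require {robot_in(rmA)}
    → {carry(b2,right), carry(b3,left), robot_in(rmA)}
  through step 1 (pick(b3,rmA,left)): drop {carry(b3,left)}, keep {carry(b2,right), robot_in(rmA)}, require {ball_in(b3,rmA), free(left), robot_in(rmA)}
    → {ball_in(b3,rmA), carry(b2,right), free(left), robot_in(rmA)}

== RESULT ==
["ball_in(b3,rmA)", "carry(b2,right)", "free(left)", "robot_in(rmA)"]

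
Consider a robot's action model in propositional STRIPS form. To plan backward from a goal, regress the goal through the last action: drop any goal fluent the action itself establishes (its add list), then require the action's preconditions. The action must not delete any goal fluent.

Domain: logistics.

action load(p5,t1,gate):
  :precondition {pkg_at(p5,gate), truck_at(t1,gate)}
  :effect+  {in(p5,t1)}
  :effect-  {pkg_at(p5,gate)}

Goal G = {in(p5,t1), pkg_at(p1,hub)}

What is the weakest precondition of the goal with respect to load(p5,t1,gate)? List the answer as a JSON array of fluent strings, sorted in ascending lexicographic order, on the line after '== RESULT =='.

Regress:
  G ∩ del = {}  (empty — regression defined)
  G \ add = {in(p5,t1), pkg_at(p1,hub)} \ {in(p5,t1)} = {pkg_at(p1,hub)}
  ∪ pre   = {pkg_at(p1,hub)} ∪ {pkg_at(p5,gate), truck_at(t1,gate)}
          = {pkg_at(p1,hub), pkg_at(p5,gate), truck_at(t1,gate)}

== RESULT ==
["pkg_at(p1,hub)", "pkg_at(p5,gate)", "truck_at(t1,gate)"]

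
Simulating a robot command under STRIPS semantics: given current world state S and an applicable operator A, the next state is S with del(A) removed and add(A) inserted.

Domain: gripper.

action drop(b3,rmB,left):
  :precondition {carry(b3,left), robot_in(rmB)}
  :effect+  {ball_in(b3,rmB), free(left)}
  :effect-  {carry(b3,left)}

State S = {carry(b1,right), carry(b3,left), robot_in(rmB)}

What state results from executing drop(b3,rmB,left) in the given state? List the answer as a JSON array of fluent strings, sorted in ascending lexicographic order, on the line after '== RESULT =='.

Progress:
  pre ⊆ S: {carry(b3,left), robot_in(rmB)} ⊆ S  — applicable
  S \ del = {carry(b1,right), robot_in(rmB)}
  ∪ add   = {ball_in(b3,rmB), carry(b1,right), free(left), robot_in(rmB)}

== RESULT ==
["ball_in(b3,rmB)", "carry(b1,right)", "free(left)", "robot_in(rmB)"]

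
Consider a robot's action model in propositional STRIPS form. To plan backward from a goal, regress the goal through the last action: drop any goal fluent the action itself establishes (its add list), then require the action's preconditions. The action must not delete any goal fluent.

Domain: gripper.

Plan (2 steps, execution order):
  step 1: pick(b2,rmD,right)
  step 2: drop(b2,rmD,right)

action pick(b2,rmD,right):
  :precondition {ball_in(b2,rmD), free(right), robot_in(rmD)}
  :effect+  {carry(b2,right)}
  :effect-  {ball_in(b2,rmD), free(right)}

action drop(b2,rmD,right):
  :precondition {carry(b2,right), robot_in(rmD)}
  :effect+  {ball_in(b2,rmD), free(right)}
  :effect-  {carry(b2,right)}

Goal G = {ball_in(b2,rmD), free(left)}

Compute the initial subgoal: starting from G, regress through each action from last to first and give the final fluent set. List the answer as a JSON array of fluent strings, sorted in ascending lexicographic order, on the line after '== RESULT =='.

Regress step by step:
  through step 2 (drop(b2,rmD,right)): drop {ball_in(b2,rmD)}, keep {free(left)}, require {carry(b2,right), robot_in(rmD)}
    → {carry(b2,right), free(left), robot_in(rmD)}
  through step 1 (pick(b2,rmD,right)): drop {carry(b2,right)}, keep {free(left), robot_in(rmD)}, require {ball_in(b2,rmD), free(right), robot_in(rmD)}
    → {ball_in(b2,rmD), free(left), free(right), robot_in(rmD)}

== RESULT ==
["ball_in(b2,rmD)", "free(left)", "free(right)", "robot_in(rmD)"]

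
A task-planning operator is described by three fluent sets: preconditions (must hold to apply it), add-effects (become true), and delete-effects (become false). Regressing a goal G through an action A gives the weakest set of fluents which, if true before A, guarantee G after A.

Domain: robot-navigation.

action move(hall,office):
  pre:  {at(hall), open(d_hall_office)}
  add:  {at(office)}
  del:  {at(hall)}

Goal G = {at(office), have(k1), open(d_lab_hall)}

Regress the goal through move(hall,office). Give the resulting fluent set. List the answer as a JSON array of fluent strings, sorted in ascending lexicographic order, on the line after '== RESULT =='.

Regress:
  G ∩ del = {}  (empty — regression defined)
  G \ add = {at(office), have(k1), open(d_lab_hall)} \ {at(office)} = {have(k1), open(d_lab_hall)}
  ∪ pre   = {have(k1), open(d_lab_hall)} ∪ {at(hall), open(d_hall_office)}
          = {at(hall), have(k1), open(d_hall_office), open(d_lab_hall)}

== RESULT ==
["at(hall)", "have(k1)", "open(d_hall_office)", "open(d_lab_hall)"]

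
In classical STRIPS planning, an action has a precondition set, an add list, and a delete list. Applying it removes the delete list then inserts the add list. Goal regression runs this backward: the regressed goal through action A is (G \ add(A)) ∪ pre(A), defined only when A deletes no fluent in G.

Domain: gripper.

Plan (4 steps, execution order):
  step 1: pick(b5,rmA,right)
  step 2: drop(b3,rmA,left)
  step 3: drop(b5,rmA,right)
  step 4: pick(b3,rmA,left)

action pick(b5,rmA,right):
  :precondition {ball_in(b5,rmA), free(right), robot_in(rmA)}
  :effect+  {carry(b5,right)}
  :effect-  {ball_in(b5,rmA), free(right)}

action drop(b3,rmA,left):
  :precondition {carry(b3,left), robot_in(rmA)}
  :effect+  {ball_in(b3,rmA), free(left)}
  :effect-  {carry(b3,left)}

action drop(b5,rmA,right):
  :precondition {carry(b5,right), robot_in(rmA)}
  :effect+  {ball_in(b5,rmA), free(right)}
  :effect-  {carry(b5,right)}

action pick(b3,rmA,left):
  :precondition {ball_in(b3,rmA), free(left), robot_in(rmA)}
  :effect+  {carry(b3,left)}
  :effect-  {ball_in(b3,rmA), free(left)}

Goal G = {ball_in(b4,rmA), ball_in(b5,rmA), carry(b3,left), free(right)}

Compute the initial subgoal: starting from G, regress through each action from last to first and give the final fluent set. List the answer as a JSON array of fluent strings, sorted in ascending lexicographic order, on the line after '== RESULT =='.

Regress step by step:
  through step 4 (pick(b3,rmA,left)): drop {carry(b3,left)}, keep {ball_in(b4,rmA), ball_in(b5,rmA), free(right)}, require {ball_in(b3,rmA), free(left), robot_in(rmA)}
    → {ball_in(b3,rmA), ball_in(b4,rmA), ball_in(b5,rmA), free(left), free(right), robot_in(rmA)}
  through step 3 (drop(b5,rmA,right)): drop {ball_in(b5,rmA), free(right)}, keep {ball_in(b3,rmA), ball_in(b4,rmA), free(left), robot_in(rmA)}, require {carry(b5,right), robot_in(rmA)}
    → {ball_in(b3,rmA), ball_in(b4,rmA), carry(b5,right), free(left), robot_in(rmA)}
  through step 2 (drop(b3,rmA,left)): drop {ball_in(b3,rmA), free(left)}, keep {ball_in(b4,rmA), carry(b5,right), robot_in(rmA)}, require {carry(b3,left), robot_in(rmA)}
    → {ball_in(b4,rmA), carry(b3,left), carry(b5,right), robot_in(rmA)}
  through step 1 (pick(b5,rmA,right)): drop {carry(b5,right)}, keep {ball_in(b4,rmA), carry(b3,left), robot_in(rmA)}, require {ball_in(b5,rmA), free(right), robot_in(rmA)}
    → {ball_in(b4,rmA), ball_in(b5,rmA), carry(b3,left), free(right), robot_in(rmA)}

== RESULT ==
["ball_in(b4,rmA)", "ball_in(b5,rmA)", "carry(b3,left)", "free(right)", "robot_in(rmA)"]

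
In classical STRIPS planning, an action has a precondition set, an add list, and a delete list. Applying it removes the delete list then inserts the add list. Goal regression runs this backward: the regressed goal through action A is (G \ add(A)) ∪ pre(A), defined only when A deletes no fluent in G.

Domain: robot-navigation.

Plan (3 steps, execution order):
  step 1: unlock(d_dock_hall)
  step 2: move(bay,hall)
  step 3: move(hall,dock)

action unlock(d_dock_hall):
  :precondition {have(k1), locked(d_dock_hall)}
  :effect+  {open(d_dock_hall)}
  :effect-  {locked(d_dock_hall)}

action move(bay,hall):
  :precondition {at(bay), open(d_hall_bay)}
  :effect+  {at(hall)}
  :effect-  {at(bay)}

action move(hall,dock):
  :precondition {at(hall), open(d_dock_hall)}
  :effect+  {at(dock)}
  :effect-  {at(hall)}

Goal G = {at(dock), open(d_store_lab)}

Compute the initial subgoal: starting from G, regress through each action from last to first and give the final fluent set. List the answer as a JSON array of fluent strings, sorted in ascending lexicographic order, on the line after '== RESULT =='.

Regress step by step:
  through step 3 (move(hall,dock)): drop {at(dock)}, keep {open(d_store_lab)}, require {at(hall), open(d_dock_hall)}
    → {at(hall), open(d_dock_hall), open(d_store_lab)}
  through step 2 (move(bay,hall)): drop {at(hall)}, keep {open(d_dock_hall), open(d_store_lab)}, require {at(bay), open(d_hall_bay)}
    → {at(bay), open(d_dock_hall), open(d_hall_bay), open(d_store_lab)}
  through step 1 (unlock(d_dock_hall)): drop {open(d_dock_hall)}, keep {at(bay), open(d_hall_bay), open(d_store_lab)}, require {have(k1), locked(d_dock_hall)}
    → {at(bay), have(k1), locked(d_dock_hall), open(d_hall_bay), open(d_store_lab)}

== RESULT ==
["at(bay)", "have(k1)", "locked(d_dock_hall)", "open(d_hall_bay)", "open(d_store_lab)"]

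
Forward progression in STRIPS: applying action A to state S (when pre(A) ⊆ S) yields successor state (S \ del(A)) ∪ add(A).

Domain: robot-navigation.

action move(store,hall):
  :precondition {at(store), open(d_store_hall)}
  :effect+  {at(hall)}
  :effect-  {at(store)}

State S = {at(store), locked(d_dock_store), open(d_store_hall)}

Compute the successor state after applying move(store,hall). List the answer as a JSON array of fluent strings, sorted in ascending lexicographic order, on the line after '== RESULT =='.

Compute (S \ del) ∪ add:
  pre ⊆ S: {at(store), open(d_store_hall)} ⊆ S  — applicable
  S \ del = {locked(d_dock_store), open(d_store_hall)}
  ∪ add   = {at(hall), locked(d_dock_store), open(d_store_hall)}

== RESULT ==
["at(hall)", "locked(d_dock_store)", "open(d_store_hall)"]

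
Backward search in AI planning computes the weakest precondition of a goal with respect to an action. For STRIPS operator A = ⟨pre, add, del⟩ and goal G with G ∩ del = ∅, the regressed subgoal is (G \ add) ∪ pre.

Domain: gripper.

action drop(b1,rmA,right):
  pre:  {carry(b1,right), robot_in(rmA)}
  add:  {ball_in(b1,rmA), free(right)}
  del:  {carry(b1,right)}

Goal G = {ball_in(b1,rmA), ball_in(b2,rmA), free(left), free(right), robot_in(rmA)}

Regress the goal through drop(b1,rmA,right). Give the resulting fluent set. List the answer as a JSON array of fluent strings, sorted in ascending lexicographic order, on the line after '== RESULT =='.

Compute (G \ add) ∪ pre:
  G ∩ del = {}  (empty — regression defined)
  G \ add = {ball_in(b1,rmA), ball_in(b2,rmA), free(left), free(right), robot_in(rmA)} \ {ball_in(b1,rmA), free(right)} = {ball_in(b2,rmA), free(left), robot_in(rmA)}
  ∪ pre   = {ball_in(b2,rmA), free(left), robot_in(rmA)} ∪ {carry(b1,right), robot_in(rmA)}
          = {ball_in(b2,rmA), carry(b1,right), free(left), robot_in(rmA)}

== RESULT ==
["ball_in(b2,rmA)", "carry(b1,right)", "free(left)", "robot_in(rmA)"]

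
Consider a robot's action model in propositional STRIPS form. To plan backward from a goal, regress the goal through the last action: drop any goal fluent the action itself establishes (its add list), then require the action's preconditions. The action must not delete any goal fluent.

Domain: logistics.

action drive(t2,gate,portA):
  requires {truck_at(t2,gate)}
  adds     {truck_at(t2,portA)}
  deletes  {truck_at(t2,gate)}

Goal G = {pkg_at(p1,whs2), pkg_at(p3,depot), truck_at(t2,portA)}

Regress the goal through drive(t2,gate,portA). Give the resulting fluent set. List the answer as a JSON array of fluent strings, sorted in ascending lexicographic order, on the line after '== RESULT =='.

Regress:
  G ∩ del = {}  (empty — regression defined)
  G \ add = {pkg_at(p1,whs2), pkg_at(p3,depot), truck_at(t2,portA)} \ {truck_at(t2,portA)} = {pkg_at(p1,whs2), pkg_at(p3,depot)}
  ∪ pre   = {pkg_at(p1,whs2), pkg_at(p3,depot)} ∪ {truck_at(t2,gate)}
          = {pkg_at(p1,whs2), pkg_at(p3,depot), truck_at(t2,gate)}

== RESULT ==
["pkg_at(p1,whs2)", "pkg_at(p3,depot)", "truck_at(t2,gate)"]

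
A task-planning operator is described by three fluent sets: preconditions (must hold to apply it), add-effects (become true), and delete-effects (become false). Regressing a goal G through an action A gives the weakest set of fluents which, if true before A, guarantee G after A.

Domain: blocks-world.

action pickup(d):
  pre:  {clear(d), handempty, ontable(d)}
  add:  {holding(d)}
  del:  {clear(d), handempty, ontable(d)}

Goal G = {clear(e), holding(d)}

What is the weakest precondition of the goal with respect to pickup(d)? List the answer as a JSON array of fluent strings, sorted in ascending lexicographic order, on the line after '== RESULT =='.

Compute (G \ add) ∪ pre:
  G ∩ del = {}  (empty — regression defined)
  G \ add = {clear(e), holding(d)} \ {holding(d)} = {clear(e)}
  ∪ pre   = {clear(e)} ∪ {clear(d), handempty, ontable(d)}
          = {clear(d), clear(e), handempty, ontable(d)}

== RESULT ==
["clear(d)", "clear(e)", "handempty", "ontable(d)"]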